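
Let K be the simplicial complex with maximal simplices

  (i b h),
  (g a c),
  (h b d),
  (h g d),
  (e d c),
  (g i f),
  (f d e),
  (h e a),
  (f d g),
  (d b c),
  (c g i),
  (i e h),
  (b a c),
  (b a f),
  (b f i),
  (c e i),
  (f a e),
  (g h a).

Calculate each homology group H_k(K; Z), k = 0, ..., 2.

H_0 ≅ Z,  H_1 ≅ Z^2,  H_2 ≅ Z.

Take the total order a < b < c < d < e < f < g < h < i on the vertex set. Then K (dimension 2) consists of the simplices:

  0-simplices (9): a, b, c, d, e, f, g, h, i
  1-simplices (27): ab, ac, ae, af, ag, ah, bc, bd, bf, bh, bi, cd, ce, cg, ci, de, df, dg, dh, ef, eh, ei, fg, fi, gh, gi, hi
  2-simplices (18): abc, abf, acg, aef, aeh, agh, bcd, bdh, bfi, bhi, cde, cei, cgi, def, dfg, dgh, ehi, fgi

Hence C_0 ≅ Z^9, C_1 ≅ Z^27, C_2 ≅ Z^18.

∂_1: C_1 → C_0 sends each edge [p,q] (with p < q) to q − p.
As a 9×27 matrix over Z this has rank 8, with invariant factors (1,1,1,1,1,1,1,1).

Boundary ∂_2: C_2 → C_1 sends each 2-simplex [p,q,r] to [q,r] − [p,r] + [p,q]. For instance
  ∂cgi = gi − ci + cg,
  ∂abf = bf − af + ab.
As a 27×18 matrix over Z this has rank 17, with invariant factors (1,1,1,1,1,1,1,1,1,1,1,1,1,1,1,1,1).

Reading off H_k = ker ∂_k / im ∂_{k+1}:

  H_0: rank C_0 − rank ∂_1 = 9 − 8 = 1, and the invariant factors of ∂_1 are all 1, so H_0 ≅ Z.
  H_1: rank ker ∂_1 − rank ∂_2 = (27 − 8) − 17 = 2, and the invariant factors of ∂_2 are all 1, so H_1 ≅ Z^2.
  H_2: rank ker ∂_2 − rank ∂_3 = (18 − 17) − 0 = 1, and there is no ∂_3, so H_2 ≅ Z.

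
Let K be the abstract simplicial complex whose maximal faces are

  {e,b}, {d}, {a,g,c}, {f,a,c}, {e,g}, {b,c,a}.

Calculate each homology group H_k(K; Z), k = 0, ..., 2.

H_0 ≅ Z^2,  H_1 ≅ Z,  H_2 = 0.

Take the total order a < b < c < d < e < f < g on the vertex set. Then K (dimension 2) consists of the simplices:

  0-simplices (7): a, b, c, d, e, f, g
  1-simplices (9): ab, ac, af, ag, bc, be, cf, cg, eg
  2-simplices (3): abc, acf, acg

giving chain groups C_0 ≅ Z^7, C_1 ≅ Z^9, C_2 ≅ Z^3.

Boundary ∂_1: C_1 → C_0 sends each edge [p,q] (with p < q) to q − p. For instance
  ∂af = f − a.
The resulting 7×9 matrix has rank 5, and its Smith normal form has invariant factors (1,1,1,1,1).

∂_2: C_2 → C_1 acts by ∂[p,q,r] = [q,r] − [p,r] + [p,q]. For instance
  ∂abc = bc − ac + ab,
  ∂acg = cg − ag + ac.
The resulting 9×3 matrix has rank 3, and its Smith normal form has invariant factors (1,1,1).

Now H_k = ker ∂_k / im ∂_{k+1}, so:

  H_0: rank C_0 − rank ∂_1 = 7 − 5 = 2, and the invariant factors of ∂_1 are all 1, so H_0 ≅ Z^2.
  H_1: rank ker ∂_1 − rank ∂_2 = (9 − 5) − 3 = 1, and the invariant factors of ∂_2 are all 1, so H_1 ≅ Z.
  H_2: rank ker ∂_2 − rank ∂_3 = (3 − 3) − 0 = 0, and there is no ∂_3, so H_2 ≅ 0.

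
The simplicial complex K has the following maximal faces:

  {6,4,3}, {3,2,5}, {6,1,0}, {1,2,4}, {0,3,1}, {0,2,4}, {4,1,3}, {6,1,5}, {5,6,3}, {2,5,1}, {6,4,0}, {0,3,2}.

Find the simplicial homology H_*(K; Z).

H_0 ≅ Z,  H_1 ≅ Z/2,  H_2 = 0.

Take the total order 0 < 1 < 2 < 3 < 4 < 5 < 6 on the vertex set. Then K (dimension 2) consists of the simplices:

  0-simplices (7): [0], [1], [2], [3], [4], [5], [6]
  1-simplices (18): [0,1], [0,2], [0,3], [0,4], [0,6], [1,2], [1,3], [1,4], [1,5], [1,6], [2,3], [2,4], [2,5], [3,4], [3,5], [3,6], [4,6], [5,6]
  2-simplices (12): [0,1,3], [0,1,6], [0,2,3], [0,2,4], [0,4,6], [1,2,4], [1,2,5], [1,3,4], [1,5,6], [2,3,5], [3,4,6], [3,5,6]

Hence C_0 ≅ Z^7, C_1 ≅ Z^18, C_2 ≅ Z^12.

Boundary ∂_1: C_1 → C_0 sends each edge [p,q] (with p < q) to q − p. For instance
  ∂[3,6] = [6] − [3].
This gives a 7×18 integer matrix of rank 6; reducing to Smith normal form yields diagonal entries (1,1,1,1,1,1).

∂_2: C_2 → C_1 maps a triangle to the signed sum of its edges. For instance
  ∂[0,2,3] = [2,3] − [0,3] + [0,2],
  ∂[1,5,6] = [5,6] − [1,6] + [1,5].
This gives a 18×12 integer matrix of rank 12; reducing to Smith normal form yields diagonal entries (1,1,1,1,1,1,1,1,1,1,1,2).

Now H_k = ker ∂_k / im ∂_{k+1}, so:

  H_0: rank C_0 − rank ∂_1 = 7 − 6 = 1, and the invariant factors of ∂_1 are all 1, so H_0 = Z.
  H_1: rank ker ∂_1 − rank ∂_2 = (18 − 6) − 12 = 0, and ∂_2 has invariant factor 2 > 1, so H_1 = Z/2.
  H_2: rank ker ∂_2 − rank ∂_3 = (12 − 12) − 0 = 0, and there is no ∂_3, so H_2 = 0.

(K is a triangulation of the real projective plane RP^2.)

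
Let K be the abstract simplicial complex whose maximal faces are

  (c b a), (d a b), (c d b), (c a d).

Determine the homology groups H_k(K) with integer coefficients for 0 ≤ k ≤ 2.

H_0 ≅ Z,  H_1 = 0,  H_2 ≅ Z.

Take the total order a < b < c < d on the vertex set. Then K (dimension 2) consists of the simplices:

  0-simplices (4): a, b, c, d
  1-simplices (6): ab, ac, ad, bc, bd, cd
  2-simplices (4): abc, abd, acd, bcd

giving chain groups C_0 ≅ Z^4, C_1 ≅ Z^6, C_2 ≅ Z^4.

∂_1: C_1 → C_0 is given by ∂[p,q] = [q] − [p].
The 4×6 boundary matrix has rank 3 and Smith normal form diag(1,1,1).

The boundary map ∂_2: C_2 → C_1 sends each 2-simplex [p,q,r] to [q,r] − [p,r] + [p,q]. For instance
  ∂abd = bd − ad + ab,
  ∂bcd = cd − bd + bc.
This gives a 6×4 integer matrix of rank 3; reducing to Smith normal form yields diagonal entries (1,1,1).

Reading off H_k = ker ∂_k / im ∂_{k+1}:

  H_0: rank C_0 − rank ∂_1 = 4 − 3 = 1, and the invariant factors of ∂_1 are all 1, so H_0 = Z.
  H_1: rank ker ∂_1 − rank ∂_2 = (6 − 3) − 3 = 0, and the invariant factors of ∂_2 are all 1, so H_1 = 0.
  H_2: rank ker ∂_2 − rank ∂_3 = (4 − 3) − 0 = 1, and there is no ∂_3, so H_2 = Z.

As a check, the Euler characteristic is 4 − 6 + 4 = 2, which agrees with 1 − 0 + 1 = 2.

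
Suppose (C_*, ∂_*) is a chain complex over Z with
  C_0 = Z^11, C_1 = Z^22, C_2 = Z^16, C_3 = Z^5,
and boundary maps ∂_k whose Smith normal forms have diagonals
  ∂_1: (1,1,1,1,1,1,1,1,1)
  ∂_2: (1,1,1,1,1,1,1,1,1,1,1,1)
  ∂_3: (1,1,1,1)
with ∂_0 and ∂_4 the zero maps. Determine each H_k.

H_0: b_0 = 11 − 0 − 9 = 2; torsion from ∂_1 factors > 1: none. So H_0 ≅ Z^2.
H_1: b_1 = 22 − 9 − 12 = 1; torsion from ∂_2 factors > 1: none. So H_1 ≅ Z.
H_2: b_2 = 16 − 12 − 4 = 0; torsion from ∂_3 factors > 1: none. So H_2 ≅ 0.
H_3: b_3 = 5 − 4 − 0 = 1; torsion from ∂_4 factors > 1: none. So H_3 ≅ Z.

H_0 ≅ Z^2,  H_1 ≅ Z,  H_2 = 0,  H_3 ≅ Z.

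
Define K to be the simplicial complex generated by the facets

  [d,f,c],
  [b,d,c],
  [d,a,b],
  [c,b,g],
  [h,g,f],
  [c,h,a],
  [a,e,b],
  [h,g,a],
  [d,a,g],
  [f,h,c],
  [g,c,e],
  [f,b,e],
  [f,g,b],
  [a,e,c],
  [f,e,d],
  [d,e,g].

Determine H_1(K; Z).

H_1 = Z^2.

Order the vertices as a < b < c < d < e < f < g < h. Listing each simplex with vertices in this order, K has dimension 2 with simplices:

  0-simplices (8): a, b, c, d, e, f, g, h
  1-simplices (24): ab, ac, ad, ae, ag, ah, bc, bd, be, bf, bg, cd, ce, cf, cg, ch, de, df, dg, ef, eg, fg, fh, gh
  2-simplices (16): abd, abe, ace, ach, adg, agh, bcd, bcg, bef, bfg, cdf, ceg, cfh, def, deg, fgh

so the chain groups are C_0 ≅ Z^8, C_1 ≅ Z^24, C_2 ≅ Z^16.

Boundary ∂_1: C_1 → C_0 sends each edge [p,q] (with p < q) to q − p.
As a 8×24 matrix over Z this has rank 7, with invariant factors (1,1,1,1,1,1,1).

Boundary ∂_2: C_2 → C_1 maps a triangle to the signed sum of its edges. For instance
  ∂ceg = eg − cg + ce,
  ∂fgh = gh − fh + fg.
The 24×16 boundary matrix has rank 15 and Smith normal form diag(1,1,1,1,1,1,1,1,1,1,1,1,1,1,1).

Reading off H_k = ker ∂_k / im ∂_{k+1}:

  H_1: rank ker ∂_1 − rank ∂_2 = (24 − 7) − 15 = 2, and the invariant factors of ∂_2 are all 1, so H_1 = Z^2.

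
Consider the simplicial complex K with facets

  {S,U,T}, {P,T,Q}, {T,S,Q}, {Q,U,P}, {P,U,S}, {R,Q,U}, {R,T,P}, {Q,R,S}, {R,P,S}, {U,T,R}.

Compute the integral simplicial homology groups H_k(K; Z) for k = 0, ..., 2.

H_0 ≅ Z,  H_1 ≅ Z/2,  H_2 = 0.

Fix the vertex order P < Q < R < S < T < U and write every simplex with vertices in increasing order. Then dim K = 2 and the simplices of K are:

  0-simplices (6): P, Q, R, S, T, U
  1-simplices (15): PQ, PR, PS, PT, PU, QR, QS, QT, QU, RS, RT, RU, ST, SU, TU
  2-simplices (10): PQT, PQU, PRS, PRT, PSU, QRS, QRU, QST, RTU, STU

giving chain groups C_0 ≅ Z^6, C_1 ≅ Z^15, C_2 ≅ Z^10.

∂_1: C_1 → C_0 maps an edge to its endpoints' difference, ∂[p,q] = q − p. For instance
  ∂RS = S − R.
This gives a 6×15 integer matrix of rank 5; reducing to Smith normal form yields diagonal entries (1,1,1,1,1).

∂_2: C_2 → C_1 acts by ∂[p,q,r] = [q,r] − [p,r] + [p,q]. For instance
  ∂QRU = RU − QU + QR,
  ∂QRS = RS − QS + QR.
The 15×10 boundary matrix has rank 10 and Smith normal form diag(1,1,1,1,1,1,1,1,1,2).

Computing H_k = (kernel of ∂_k) / (image of ∂_{k+1}):

  H_0: rank C_0 − rank ∂_1 = 6 − 5 = 1, and the invariant factors of ∂_1 are all 1, so H_0 = Z.
  H_1: rank ker ∂_1 − rank ∂_2 = (15 − 5) − 10 = 0, and ∂_2 has invariant factor 2 > 1, so H_1 = Z/2.
  H_2: rank ker ∂_2 − rank ∂_3 = (10 − 10) − 0 = 0, and there is no ∂_3, so H_2 = 0.

(K is a triangulation of the real projective plane RP^2.)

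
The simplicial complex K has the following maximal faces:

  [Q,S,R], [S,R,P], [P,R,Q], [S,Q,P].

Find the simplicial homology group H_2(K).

K has 4 vertices, 6 edges, 4 triangles.
rank ∂_2 = 3, rank ∂_3 = 0 ⇒ b_2 = 4 − 3 − 0 = 1. So H_2 ≅ Z.

H_2 = Z.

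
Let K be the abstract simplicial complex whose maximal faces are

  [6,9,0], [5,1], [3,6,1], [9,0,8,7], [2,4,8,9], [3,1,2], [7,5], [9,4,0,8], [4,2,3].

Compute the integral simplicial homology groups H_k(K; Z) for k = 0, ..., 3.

K has 10 vertices, 22 edges, 14 triangles, 3 3-simplices.
rank ∂_0 = 0, rank ∂_1 = 9 ⇒ b_0 = 10 − 0 − 9 = 1; all invariant factors of ∂_1 are 1 so no torsion. So H_0 = Z.
rank ∂_1 = 9, rank ∂_2 = 11 ⇒ b_1 = 22 − 9 − 11 = 2; all invariant factors of ∂_2 are 1 so no torsion. So H_1 = Z^2.
rank ∂_2 = 11, rank ∂_3 = 3 ⇒ b_2 = 14 − 11 − 3 = 0; all invariant factors of ∂_3 are 1 so no torsion. So H_2 = 0.
rank ∂_3 = 3, rank ∂_4 = 0 ⇒ b_3 = 3 − 3 − 0 = 0. So H_3 = 0.

H_0 ≅ Z,  H_1 ≅ Z^2,  H_2 = 0,  H_3 = 0.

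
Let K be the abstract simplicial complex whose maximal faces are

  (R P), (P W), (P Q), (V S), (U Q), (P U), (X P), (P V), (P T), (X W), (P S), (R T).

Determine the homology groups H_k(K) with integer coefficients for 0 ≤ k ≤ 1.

K has 9 vertices, 12 edges.
rank ∂_0 = 0, rank ∂_1 = 8 ⇒ b_0 = 9 − 0 − 8 = 1; all invariant factors of ∂_1 are 1 so no torsion. So H_0 = Z.
rank ∂_1 = 8, rank ∂_2 = 0 ⇒ b_1 = 12 − 8 − 0 = 4. So H_1 = Z^4.

H_0 = Z,  H_1 = Z^4.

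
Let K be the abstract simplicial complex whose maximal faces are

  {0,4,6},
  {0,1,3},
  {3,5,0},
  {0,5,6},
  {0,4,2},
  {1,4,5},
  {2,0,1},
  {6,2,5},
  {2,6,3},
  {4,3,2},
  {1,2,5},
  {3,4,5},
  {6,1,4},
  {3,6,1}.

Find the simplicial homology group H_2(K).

Order the vertices as 0 < 1 < 2 < 3 < 4 < 5 < 6. Listing each simplex with vertices in this order, K has dimension 2 with simplices:

  0-simplices (7): [0], [1], [2], [3], [4], [5], [6]
  1-simplices (21): [0,1], [0,2], [0,3], [0,4], [0,5], [0,6], [1,2], [1,3], [1,4], [1,5], [1,6], [2,3], [2,4], [2,5], [2,6], [3,4], [3,5], [3,6], [4,5], [4,6], [5,6]
  2-simplices (14): [0,1,2], [0,1,3], [0,2,4], [0,3,5], [0,4,6], [0,5,6], [1,2,5], [1,3,6], [1,4,5], [1,4,6], [2,3,4], [2,3,6], [2,5,6], [3,4,5]

Hence C_0 ≅ Z^7, C_1 ≅ Z^21, C_2 ≅ Z^14.

The boundary map ∂_1: C_1 → C_0 sends each edge [p,q] (with p < q) to q − p.
This gives a 7×21 integer matrix of rank 6; reducing to Smith normal form yields diagonal entries (1,1,1,1,1,1).

∂_2: C_2 → C_1 sends each 2-simplex [p,q,r] to [q,r] − [p,r] + [p,q]. For instance
  ∂[2,3,4] = [3,4] − [2,4] + [2,3],
  ∂[1,4,5] = [4,5] − [1,5] + [1,4].
The resulting 21×14 matrix has rank 13, and its Smith normal form has invariant factors (1,1,1,1,1,1,1,1,1,1,1,1,1).

Now H_k = ker ∂_k / im ∂_{k+1}, so:

  H_2: rank ker ∂_2 − rank ∂_3 = (14 − 13) − 0 = 1, and there is no ∂_3, so H_2 ≅ Z.

H_2 ≅ Z.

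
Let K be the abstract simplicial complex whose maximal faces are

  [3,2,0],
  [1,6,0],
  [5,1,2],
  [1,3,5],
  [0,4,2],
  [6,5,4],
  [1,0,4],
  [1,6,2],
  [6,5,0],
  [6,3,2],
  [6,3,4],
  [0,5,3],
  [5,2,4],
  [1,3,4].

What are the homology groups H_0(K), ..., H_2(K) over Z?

H_0 = Z,  H_1 = Z^2,  H_2 = Z.

We work with the vertex ordering 0 < 1 < 2 < 3 < 4 < 5 < 6. The simplices of K, each written with vertices in increasing order, are:

  0-simplices (7): [0], [1], [2], [3], [4], [5], [6]
  1-simplices (21): [0,1], [0,2], [0,3], [0,4], [0,5], [0,6], [1,2], [1,3], [1,4], [1,5], [1,6], [2,3], [2,4], [2,5], [2,6], [3,4], [3,5], [3,6], [4,5], [4,6], [5,6]
  2-simplices (14): [0,1,4], [0,1,6], [0,2,3], [0,2,4], [0,3,5], [0,5,6], [1,2,5], [1,2,6], [1,3,4], [1,3,5], [2,3,6], [2,4,5], [3,4,6], [4,5,6]

so the chain groups are C_0 ≅ Z^7, C_1 ≅ Z^21, C_2 ≅ Z^14.

The boundary map ∂_1: C_1 → C_0 sends each edge [p,q] (with p < q) to q − p.
The resulting 7×21 matrix has rank 6, and its Smith normal form has invariant factors (1,1,1,1,1,1).

∂_2: C_2 → C_1 maps a triangle to the signed sum of its edges. For instance
  ∂[0,1,4] = [1,4] − [0,4] + [0,1],
  ∂[0,1,6] = [1,6] − [0,6] + [0,1].
This gives a 21×14 integer matrix of rank 13; reducing to Smith normal form yields diagonal entries (1,1,1,1,1,1,1,1,1,1,1,1,1).

Reading off H_k = ker ∂_k / im ∂_{k+1}:

  H_0: rank C_0 − rank ∂_1 = 7 − 6 = 1, and the invariant factors of ∂_1 are all 1, so H_0 = Z.
  H_1: rank ker ∂_1 − rank ∂_2 = (21 − 6) − 13 = 2, and the invariant factors of ∂_2 are all 1, so H_1 = Z^2.
  H_2: rank ker ∂_2 − rank ∂_3 = (14 − 13) − 0 = 1, and there is no ∂_3, so H_2 = Z.

As a check, the Euler characteristic is 7 − 21 + 14 = 0, which agrees with 1 − 2 + 1 = 0.
(K is a triangulation of the torus T^2.)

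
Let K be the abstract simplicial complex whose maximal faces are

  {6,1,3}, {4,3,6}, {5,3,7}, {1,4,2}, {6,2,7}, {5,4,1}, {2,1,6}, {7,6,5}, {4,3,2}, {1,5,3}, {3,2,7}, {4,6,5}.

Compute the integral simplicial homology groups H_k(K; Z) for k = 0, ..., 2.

H_0 ≅ Z,  H_1 ≅ Z_2,  H_2 = 0.

Order the vertices as 1 < 2 < 3 < 4 < 5 < 6 < 7. Listing each simplex with vertices in this order, K has dimension 2 with simplices:

  0-simplices (7): [1], [2], [3], [4], [5], [6], [7]
  1-simplices (18): [1,2], [1,3], [1,4], [1,5], [1,6], [2,3], [2,4], [2,6], [2,7], [3,4], [3,5], [3,6], [3,7], [4,5], [4,6], [5,6], [5,7], [6,7]
  2-simplices (12): [1,2,4], [1,2,6], [1,3,5], [1,3,6], [1,4,5], [2,3,4], [2,3,7], [2,6,7], [3,4,6], [3,5,7], [4,5,6], [5,6,7]

Hence C_0 ≅ Z^7, C_1 ≅ Z^18, C_2 ≅ Z^12.

Boundary ∂_1: C_1 → C_0 is given by ∂[p,q] = [q] − [p].
As a 7×18 matrix over Z this has rank 6, with invariant factors (1,1,1,1,1,1).

The boundary map ∂_2: C_2 → C_1 acts by ∂[p,q,r] = [q,r] − [p,r] + [p,q]. For instance
  ∂[1,4,5] = [4,5] − [1,5] + [1,4],
  ∂[2,3,4] = [3,4] − [2,4] + [2,3].
As a 18×12 matrix over Z this has rank 12, with invariant factors (1,1,1,1,1,1,1,1,1,1,1,2).

From H_k ≅ ker(∂_k) / im(∂_{k+1}) we obtain:

  H_0: rank C_0 − rank ∂_1 = 7 − 6 = 1, and the invariant factors of ∂_1 are all 1, so H_0 = Z.
  H_1: rank ker ∂_1 − rank ∂_2 = (18 − 6) − 12 = 0, and ∂_2 has invariant factor 2 > 1, so H_1 = Z_2.
  H_2: rank ker ∂_2 − rank ∂_3 = (12 − 12) − 0 = 0, and there is no ∂_3, so H_2 = 0.

(K is a triangulation of the real projective plane RP^2.)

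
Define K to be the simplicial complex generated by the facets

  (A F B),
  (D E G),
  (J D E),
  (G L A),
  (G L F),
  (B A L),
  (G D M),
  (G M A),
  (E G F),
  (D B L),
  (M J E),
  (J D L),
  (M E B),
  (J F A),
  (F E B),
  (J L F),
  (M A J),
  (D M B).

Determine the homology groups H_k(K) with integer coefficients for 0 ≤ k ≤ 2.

H_0 ≅ Z,  H_1 ≅ Z ⊕ Z/2,  H_2 = 0.

Fix the vertex order A < B < D < E < F < G < J < L < M and write every simplex with vertices in increasing order. Then dim K = 2 and the simplices of K are:

  0-simplices (9): A, B, D, E, F, G, J, L, M
  1-simplices (27): AB, AF, AG, AJ, AL, AM, BD, BE, BF, BL, BM, DE, DG, DJ, DL, DM, EF, EG, EJ, EM, FG, FJ, FL, GL, GM, JL, JM
  2-simplices (18): ABF, ABL, AFJ, AGL, AGM, AJM, BDL, BDM, BEF, BEM, DEG, DEJ, DGM, DJL, EFG, EJM, FGL, FJL

giving chain groups C_0 ≅ Z^9, C_1 ≅ Z^27, C_2 ≅ Z^18.

∂_1: C_1 → C_0 sends each edge [p,q] (with p < q) to q − p.
The 9×27 boundary matrix has rank 8 and Smith normal form diag(1,1,1,1,1,1,1,1).

Boundary ∂_2: C_2 → C_1 sends each 2-simplex [p,q,r] to [q,r] − [p,r] + [p,q]. For instance
  ∂BDM = DM − BM + BD,
  ∂DGM = GM − DM + DG.
The 27×18 boundary matrix has rank 18 and Smith normal form diag(1,1,1,1,1,1,1,1,1,1,1,1,1,1,1,1,1,2).

Reading off H_k = ker ∂_k / im ∂_{k+1}:

  H_0: rank C_0 − rank ∂_1 = 9 − 8 = 1, and the invariant factors of ∂_1 are all 1, so H_0 ≅ Z.
  H_1: rank ker ∂_1 − rank ∂_2 = (27 − 8) − 18 = 1, and ∂_2 has invariant factor 2 > 1, so H_1 ≅ Z ⊕ Z/2.
  H_2: rank ker ∂_2 − rank ∂_3 = (18 − 18) − 0 = 0, and there is no ∂_3, so H_2 ≅ 0.

(K is a triangulation of the Klein bottle.)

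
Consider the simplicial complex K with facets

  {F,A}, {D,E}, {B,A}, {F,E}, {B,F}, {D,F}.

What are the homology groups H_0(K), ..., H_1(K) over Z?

H_0 ≅ Z,  H_1 ≅ Z^2.

Take the total order A < B < D < E < F on the vertex set. Then K (dimension 1) consists of the simplices:

  0-simplices (5): A, B, D, E, F
  1-simplices (6): AB, AF, BF, DE, DF, EF

so the chain groups are C_0 ≅ Z^5, C_1 ≅ Z^6.

The boundary map ∂_1: C_1 → C_0 maps an edge to its endpoints' difference, ∂[p,q] = q − p. For instance
  ∂AF = F − A.
This gives a 5×6 integer matrix of rank 4; reducing to Smith normal form yields diagonal entries (1,1,1,1).

Computing H_k = (kernel of ∂_k) / (image of ∂_{k+1}):

  H_0: rank C_0 − rank ∂_1 = 5 − 4 = 1, and the invariant factors of ∂_1 are all 1, so H_0 ≅ Z.
  H_1: rank ker ∂_1 − rank ∂_2 = (6 − 4) − 0 = 2, and there is no ∂_2, so H_1 ≅ Z^2.

(K is a triangulation of a wedge of 2 circles.)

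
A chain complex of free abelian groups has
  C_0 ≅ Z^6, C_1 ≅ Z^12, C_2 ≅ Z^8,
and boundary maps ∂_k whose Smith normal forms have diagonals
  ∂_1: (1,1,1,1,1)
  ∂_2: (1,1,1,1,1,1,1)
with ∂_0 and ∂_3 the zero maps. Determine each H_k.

H_0 = Z,  H_1 = 0,  H_2 = Z.

H_0: b_0 = 6 − 0 − 5 = 1; torsion from ∂_1 factors > 1: none. So H_0 = Z.
H_1: b_1 = 12 − 5 − 7 = 0; torsion from ∂_2 factors > 1: none. So H_1 = 0.
H_2: b_2 = 8 − 7 − 0 = 1; torsion from ∂_3 factors > 1: none. So H_2 = Z.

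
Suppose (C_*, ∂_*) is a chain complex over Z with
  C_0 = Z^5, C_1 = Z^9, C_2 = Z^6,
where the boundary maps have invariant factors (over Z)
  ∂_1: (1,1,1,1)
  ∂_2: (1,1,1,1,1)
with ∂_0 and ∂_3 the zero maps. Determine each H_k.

H_0 = Z,  H_1 = 0,  H_2 = Z.

H_0: b_0 = 5 − 0 − 4 = 1; torsion from ∂_1 factors > 1: none. So H_0 = Z.
H_1: b_1 = 9 − 4 − 5 = 0; torsion from ∂_2 factors > 1: none. So H_1 = 0.
H_2: b_2 = 6 − 5 − 0 = 1; torsion from ∂_3 factors > 1: none. So H_2 = Z.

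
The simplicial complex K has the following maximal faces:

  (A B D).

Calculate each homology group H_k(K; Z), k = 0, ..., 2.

H_0 = Z,  H_1 = 0,  H_2 = 0.

Fix the vertex order A < B < D and write every simplex with vertices in increasing order. Then dim K = 2 and the simplices of K are:

  0-simplices (3): A, B, D
  1-simplices (3): AB, AD, BD
  2-simplices (1): ABD

so the chain groups are C_0 ≅ Z^3, C_1 ≅ Z^3, C_2 ≅ Z^1.

Boundary ∂_1: C_1 → C_0 maps an edge to its endpoints' difference, ∂[p,q] = q − p.
The resulting 3×3 matrix has rank 2, and its Smith normal form has invariant factors (1,1).

The boundary map ∂_2: C_2 → C_1 acts by ∂[p,q,r] = [q,r] − [p,r] + [p,q]. For instance
  ∂ABD = BD − AD + AB.
The 3×1 boundary matrix has rank 1 and Smith normal form diag(1).

From H_k ≅ ker(∂_k) / im(∂_{k+1}) we obtain:

  H_0: rank C_0 − rank ∂_1 = 3 − 2 = 1, and the invariant factors of ∂_1 are all 1, so H_0 = Z.
  H_1: rank ker ∂_1 − rank ∂_2 = (3 − 2) − 1 = 0, and the invariant factors of ∂_2 are all 1, so H_1 = 0.
  H_2: rank ker ∂_2 − rank ∂_3 = (1 − 1) − 0 = 0, and there is no ∂_3, so H_2 = 0.

As a check, the Euler characteristic is 3 − 3 + 1 = 1, which agrees with 1 − 0 + 0 = 1.
(K is a triangulation of the 2-simplex.)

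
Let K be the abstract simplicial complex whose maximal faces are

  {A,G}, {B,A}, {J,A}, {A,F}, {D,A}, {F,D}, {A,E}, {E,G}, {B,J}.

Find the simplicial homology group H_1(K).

Take the total order A < B < D < E < F < G < J on the vertex set. Then K (dimension 1) consists of the simplices:

  0-simplices (7): A, B, D, E, F, G, J
  1-simplices (9): AB, AD, AE, AF, AG, AJ, BJ, DF, EG

Hence C_0 ≅ Z^7, C_1 ≅ Z^9.

The boundary map ∂_1: C_1 → C_0 sends each edge [p,q] (with p < q) to q − p.
This gives a 7×9 integer matrix of rank 6; reducing to Smith normal form yields diagonal entries (1,1,1,1,1,1).

Now H_k = ker ∂_k / im ∂_{k+1}, so:

  H_1: rank ker ∂_1 − rank ∂_2 = (9 − 6) − 0 = 3, and there is no ∂_2, so H_1 ≅ Z^3.

(K is a triangulation of a wedge of 3 circles.)

H_1 ≅ Z^3.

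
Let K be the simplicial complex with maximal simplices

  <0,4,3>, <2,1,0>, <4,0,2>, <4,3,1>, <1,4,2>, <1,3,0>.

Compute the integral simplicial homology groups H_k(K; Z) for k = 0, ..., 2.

H_0 ≅ Z,  H_1 = 0,  H_2 ≅ Z.

We work with the vertex ordering 0 < 1 < 2 < 3 < 4. The simplices of K, each written with vertices in increasing order, are:

  0-simplices (5): [0], [1], [2], [3], [4]
  1-simplices (9): [0,1], [0,2], [0,3], [0,4], [1,2], [1,3], [1,4], [2,4], [3,4]
  2-simplices (6): [0,1,2], [0,1,3], [0,2,4], [0,3,4], [1,2,4], [1,3,4]

giving chain groups C_0 ≅ Z^5, C_1 ≅ Z^9, C_2 ≅ Z^6.

Boundary ∂_1: C_1 → C_0 is given by ∂[p,q] = [q] − [p]. For instance
  ∂[1,2] = [2] − [1].
As a 5×9 matrix over Z this has rank 4, with invariant factors (1,1,1,1).

∂_2: C_2 → C_1 sends each 2-simplex [p,q,r] to [q,r] − [p,r] + [p,q]. For instance
  ∂[0,1,2] = [1,2] − [0,2] + [0,1],
  ∂[0,1,3] = [1,3] − [0,3] + [0,1].
The 9×6 boundary matrix has rank 5 and Smith normal form diag(1,1,1,1,1).

From H_k ≅ ker(∂_k) / im(∂_{k+1}) we obtain:

  H_0: rank C_0 − rank ∂_1 = 5 − 4 = 1, and the invariant factors of ∂_1 are all 1, so H_0 = Z.
  H_1: rank ker ∂_1 − rank ∂_2 = (9 − 4) − 5 = 0, and the invariant factors of ∂_2 are all 1, so H_1 = 0.
  H_2: rank ker ∂_2 − rank ∂_3 = (6 − 5) − 0 = 1, and there is no ∂_3, so H_2 = Z.

(K is a triangulation of the 2-sphere S^2.)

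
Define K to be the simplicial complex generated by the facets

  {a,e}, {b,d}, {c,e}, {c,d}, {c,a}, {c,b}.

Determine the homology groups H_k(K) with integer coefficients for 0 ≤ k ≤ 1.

H_0 = Z,  H_1 = Z^2.

We work with the vertex ordering a < b < c < d < e. The simplices of K, each written with vertices in increasing order, are:

  0-simplices (5): a, b, c, d, e
  1-simplices (6): ac, ae, bc, bd, cd, ce

so the chain groups are C_0 ≅ Z^5, C_1 ≅ Z^6.

∂_1: C_1 → C_0 sends each edge [p,q] (with p < q) to q − p.
The resulting 5×6 matrix has rank 4, and its Smith normal form has invariant factors (1,1,1,1).

Computing H_k = (kernel of ∂_k) / (image of ∂_{k+1}):

  H_0: rank C_0 − rank ∂_1 = 5 − 4 = 1, and the invariant factors of ∂_1 are all 1, so H_0 = Z.
  H_1: rank ker ∂_1 − rank ∂_2 = (6 − 4) − 0 = 2, and there is no ∂_2, so H_1 = Z^2.

(K is a triangulation of a wedge of 2 circles.)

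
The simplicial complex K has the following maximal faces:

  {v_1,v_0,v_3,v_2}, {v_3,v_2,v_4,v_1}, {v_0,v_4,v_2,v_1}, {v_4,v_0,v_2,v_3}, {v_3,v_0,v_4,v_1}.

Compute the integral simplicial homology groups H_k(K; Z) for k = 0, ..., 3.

K has 5 vertices, 10 edges, 10 triangles, 5 3-simplices.
rank ∂_0 = 0, rank ∂_1 = 4 ⇒ b_0 = 5 − 0 − 4 = 1; all invariant factors of ∂_1 are 1 so no torsion. So H_0 = Z.
rank ∂_1 = 4, rank ∂_2 = 6 ⇒ b_1 = 10 − 4 − 6 = 0; all invariant factors of ∂_2 are 1 so no torsion. So H_1 = 0.
rank ∂_2 = 6, rank ∂_3 = 4 ⇒ b_2 = 10 − 6 − 4 = 0; all invariant factors of ∂_3 are 1 so no torsion. So H_2 = 0.
rank ∂_3 = 4, rank ∂_4 = 0 ⇒ b_3 = 5 − 4 − 0 = 1. So H_3 = Z.

H_0 ≅ Z,  H_1 = 0,  H_2 = 0,  H_3 ≅ Z.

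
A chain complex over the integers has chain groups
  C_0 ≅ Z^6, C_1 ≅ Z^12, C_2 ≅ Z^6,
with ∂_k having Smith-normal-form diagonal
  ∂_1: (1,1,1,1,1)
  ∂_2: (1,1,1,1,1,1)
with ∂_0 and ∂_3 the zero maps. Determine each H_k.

H_0 ≅ Z,  H_1 ≅ Z,  H_2 = 0.

H_0: b_0 = 6 − 0 − 5 = 1; torsion from ∂_1 factors > 1: none. So H_0 ≅ Z.
H_1: b_1 = 12 − 5 − 6 = 1; torsion from ∂_2 factors > 1: none. So H_1 ≅ Z.
H_2: b_2 = 6 − 6 − 0 = 0; torsion from ∂_3 factors > 1: none. So H_2 ≅ 0.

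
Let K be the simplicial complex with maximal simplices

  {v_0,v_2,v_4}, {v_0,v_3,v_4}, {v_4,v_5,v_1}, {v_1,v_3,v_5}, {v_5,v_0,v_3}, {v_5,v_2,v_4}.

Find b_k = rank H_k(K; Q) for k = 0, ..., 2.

We work with the vertex ordering v_0 < v_1 < v_2 < v_3 < v_4 < v_5. The simplices of K, each written with vertices in increasing order, are:

  0-simplices (6): [v_0], [v_1], [v_2], [v_3], [v_4], [v_5]
  1-simplices (12): [v_0,v_2], [v_0,v_3], [v_0,v_4], [v_0,v_5], [v_1,v_3], [v_1,v_4], [v_1,v_5], [v_2,v_4], [v_2,v_5], [v_3,v_4], [v_3,v_5], [v_4,v_5]
  2-simplices (6): [v_0,v_2,v_4], [v_0,v_3,v_4], [v_0,v_3,v_5], [v_1,v_3,v_5], [v_1,v_4,v_5], [v_2,v_4,v_5]

Hence C_0 ≅ Z^6, C_1 ≅ Z^12, C_2 ≅ Z^6.

The boundary map ∂_1: C_1 → C_0 sends each edge [p,q] (with p < q) to q − p.
This gives a 6×12 integer matrix of rank 5; reducing to Smith normal form yields diagonal entries (1,1,1,1,1).

The boundary map ∂_2: C_2 → C_1 acts by ∂[p,q,r] = [q,r] − [p,r] + [p,q]. For instance
  ∂[v_0,v_2,v_4] = [v_2,v_4] − [v_0,v_4] + [v_0,v_2],
  ∂[v_1,v_4,v_5] = [v_4,v_5] − [v_1,v_5] + [v_1,v_4].
This gives a 12×6 integer matrix of rank 6; reducing to Smith normal form yields diagonal entries (1,1,1,1,1,1).

Reading off H_k = ker ∂_k / im ∂_{k+1}:

  H_0: rank C_0 − rank ∂_1 = 6 − 5 = 1, and the invariant factors of ∂_1 are all 1, so H_0 ≅ Z.
  H_1: rank ker ∂_1 − rank ∂_2 = (12 − 5) − 6 = 1, and the invariant factors of ∂_2 are all 1, so H_1 ≅ Z.
  H_2: rank ker ∂_2 − rank ∂_3 = (6 − 6) − 0 = 0, and there is no ∂_3, so H_2 ≅ 0.

As a check, the Euler characteristic is 6 − 12 + 6 = 0, which agrees with 1 − 1 + 0 = 0.

Hence the Betti numbers are b_0 = 1, b_1 = 1, b_2 = 0.

b_0 = 1, b_1 = 1, b_2 = 0.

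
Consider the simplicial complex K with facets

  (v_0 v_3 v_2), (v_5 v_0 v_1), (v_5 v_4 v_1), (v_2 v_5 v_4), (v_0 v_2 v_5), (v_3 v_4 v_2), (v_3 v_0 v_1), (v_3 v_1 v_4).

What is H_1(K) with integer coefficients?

H_1 = 0.

K has 6 vertices, 12 edges, 8 triangles.
rank ∂_1 = 5, rank ∂_2 = 7 ⇒ b_1 = 12 − 5 − 7 = 0; all invariant factors of ∂_2 are 1 so no torsion. So H_1 ≅ 0.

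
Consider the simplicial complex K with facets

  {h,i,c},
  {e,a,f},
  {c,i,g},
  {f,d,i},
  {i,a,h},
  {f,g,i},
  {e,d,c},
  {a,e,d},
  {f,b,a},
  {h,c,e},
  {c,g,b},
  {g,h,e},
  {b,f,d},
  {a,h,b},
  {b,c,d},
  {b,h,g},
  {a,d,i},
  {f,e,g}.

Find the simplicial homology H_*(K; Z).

H_0 = Z,  H_1 = Z ⊕ Z/2,  H_2 = 0.

K has 9 vertices, 27 edges, 18 triangles.
rank ∂_0 = 0, rank ∂_1 = 8 ⇒ b_0 = 9 − 0 − 8 = 1; all invariant factors of ∂_1 are 1 so no torsion. So H_0 = Z.
rank ∂_1 = 8, rank ∂_2 = 18 ⇒ b_1 = 27 − 8 − 18 = 1; ∂_2 has invariant factor(s) [2] giving torsion. So H_1 = Z ⊕ Z/2.
rank ∂_2 = 18, rank ∂_3 = 0 ⇒ b_2 = 18 − 18 − 0 = 0. So H_2 = 0.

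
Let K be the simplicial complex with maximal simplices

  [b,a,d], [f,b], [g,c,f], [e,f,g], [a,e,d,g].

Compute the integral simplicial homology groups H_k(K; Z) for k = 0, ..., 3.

H_0 = Z,  H_1 = Z,  H_2 = 0,  H_3 = 0.

K has 7 vertices, 13 edges, 7 triangles, 1 3-simplex.
rank ∂_0 = 0, rank ∂_1 = 6 ⇒ b_0 = 7 − 0 − 6 = 1; all invariant factors of ∂_1 are 1 so no torsion. So H_0 ≅ Z.
rank ∂_1 = 6, rank ∂_2 = 6 ⇒ b_1 = 13 − 6 − 6 = 1; all invariant factors of ∂_2 are 1 so no torsion. So H_1 ≅ Z.
rank ∂_2 = 6, rank ∂_3 = 1 ⇒ b_2 = 7 − 6 − 1 = 0; all invariant factors of ∂_3 are 1 so no torsion. So H_2 ≅ 0.
rank ∂_3 = 1, rank ∂_4 = 0 ⇒ b_3 = 1 − 1 − 0 = 0. So H_3 ≅ 0.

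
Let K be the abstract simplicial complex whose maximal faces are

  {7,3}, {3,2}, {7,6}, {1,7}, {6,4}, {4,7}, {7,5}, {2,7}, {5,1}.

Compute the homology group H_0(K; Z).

H_0 = Z.

K has 7 vertices, 9 edges.
rank ∂_0 = 0, rank ∂_1 = 6 ⇒ b_0 = 7 − 0 − 6 = 1; all invariant factors of ∂_1 are 1 so no torsion. So H_0 = Z.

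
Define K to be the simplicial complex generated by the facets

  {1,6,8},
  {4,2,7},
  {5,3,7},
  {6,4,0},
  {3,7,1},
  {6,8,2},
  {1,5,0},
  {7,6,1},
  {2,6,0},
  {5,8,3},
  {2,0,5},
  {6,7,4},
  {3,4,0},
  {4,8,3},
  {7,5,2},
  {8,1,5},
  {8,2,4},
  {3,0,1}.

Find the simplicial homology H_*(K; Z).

Take the total order 0 < 1 < 2 < 3 < 4 < 5 < 6 < 7 < 8 on the vertex set. Then K (dimension 2) consists of the simplices:

  0-simplices (9): [0], [1], [2], [3], [4], [5], [6], [7], [8]
  1-simplices (27): (27 of them)
  2-simplices (18): [0,1,3], [0,1,5], [0,2,5], [0,2,6], [0,3,4], [0,4,6], [1,3,7], [1,5,8], [1,6,7], [1,6,8], [2,4,7], [2,4,8], [2,5,7], [2,6,8], [3,4,8], [3,5,7], [3,5,8], [4,6,7]

Hence C_0 ≅ Z^9, C_1 ≅ Z^27, C_2 ≅ Z^18.

∂_1: C_1 → C_0 is given by ∂[p,q] = [q] − [p]. For instance
  ∂[4,7] = [7] − [4].
The resulting 9×27 matrix has rank 8, and its Smith normal form has invariant factors (1,1,1,1,1,1,1,1).

∂_2: C_2 → C_1 maps a triangle to the signed sum of its edges. For instance
  ∂[4,6,7] = [6,7] − [4,7] + [4,6],
  ∂[3,5,8] = [5,8] − [3,8] + [3,5].
This gives a 27×18 integer matrix of rank 18; reducing to Smith normal form yields diagonal entries (1,1,1,1,1,1,1,1,1,1,1,1,1,1,1,1,1,2).

Reading off H_k = ker ∂_k / im ∂_{k+1}:

  H_0: rank C_0 − rank ∂_1 = 9 − 8 = 1, and the invariant factors of ∂_1 are all 1, so H_0 ≅ Z.
  H_1: rank ker ∂_1 − rank ∂_2 = (27 − 8) − 18 = 1, and ∂_2 has invariant factor 2 > 1, so H_1 ≅ Z ⊕ Z_2.
  H_2: rank ker ∂_2 − rank ∂_3 = (18 − 18) − 0 = 0, and there is no ∂_3, so H_2 ≅ 0.

H_0 ≅ Z,  H_1 ≅ Z ⊕ Z_2,  H_2 = 0.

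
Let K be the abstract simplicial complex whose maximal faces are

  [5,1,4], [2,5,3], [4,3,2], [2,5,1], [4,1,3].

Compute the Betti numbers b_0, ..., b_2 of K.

b_0 = 1, b_1 = 1, b_2 = 0.

We work with the vertex ordering 1 < 2 < 3 < 4 < 5. The simplices of K, each written with vertices in increasing order, are:

  0-simplices (5): [1], [2], [3], [4], [5]
  1-simplices (10): [1,2], [1,3], [1,4], [1,5], [2,3], [2,4], [2,5], [3,4], [3,5], [4,5]
  2-simplices (5): [1,2,5], [1,3,4], [1,4,5], [2,3,4], [2,3,5]

so the chain groups are C_0 ≅ Z^5, C_1 ≅ Z^10, C_2 ≅ Z^5.

The boundary map ∂_1: C_1 → C_0 is given by ∂[p,q] = [q] − [p]. For instance
  ∂[2,3] = [3] − [2].
This gives a 5×10 integer matrix of rank 4; reducing to Smith normal form yields diagonal entries (1,1,1,1).

∂_2: C_2 → C_1 sends each 2-simplex [p,q,r] to [q,r] − [p,r] + [p,q]. For instance
  ∂[2,3,5] = [3,5] − [2,5] + [2,3],
  ∂[1,2,5] = [2,5] − [1,5] + [1,2].
This gives a 10×5 integer matrix of rank 5; reducing to Smith normal form yields diagonal entries (1,1,1,1,1).

From H_k ≅ ker(∂_k) / im(∂_{k+1}) we obtain:

  H_0: rank C_0 − rank ∂_1 = 5 − 4 = 1, and the invariant factors of ∂_1 are all 1, so H_0 = Z.
  H_1: rank ker ∂_1 − rank ∂_2 = (10 − 4) − 5 = 1, and the invariant factors of ∂_2 are all 1, so H_1 = Z.
  H_2: rank ker ∂_2 − rank ∂_3 = (5 − 5) − 0 = 0, and there is no ∂_3, so H_2 = 0.

Hence the Betti numbers are b_0 = 1, b_1 = 1, b_2 = 0.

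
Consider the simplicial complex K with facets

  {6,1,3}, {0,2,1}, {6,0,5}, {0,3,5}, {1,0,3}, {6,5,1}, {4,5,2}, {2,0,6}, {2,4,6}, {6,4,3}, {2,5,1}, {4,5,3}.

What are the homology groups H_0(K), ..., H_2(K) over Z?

H_0 ≅ Z,  H_1 ≅ Z/2,  H_2 = 0.

Fix the vertex order 0 < 1 < 2 < 3 < 4 < 5 < 6 and write every simplex with vertices in increasing order. Then dim K = 2 and the simplices of K are:

  0-simplices (7): [0], [1], [2], [3], [4], [5], [6]
  1-simplices (18): [0,1], [0,2], [0,3], [0,5], [0,6], [1,2], [1,3], [1,5], [1,6], [2,4], [2,5], [2,6], [3,4], [3,5], [3,6], [4,5], [4,6], [5,6]
  2-simplices (12): [0,1,2], [0,1,3], [0,2,6], [0,3,5], [0,5,6], [1,2,5], [1,3,6], [1,5,6], [2,4,5], [2,4,6], [3,4,5], [3,4,6]

giving chain groups C_0 ≅ Z^7, C_1 ≅ Z^18, C_2 ≅ Z^12.

∂_1: C_1 → C_0 maps an edge to its endpoints' difference, ∂[p,q] = q − p.
This gives a 7×18 integer matrix of rank 6; reducing to Smith normal form yields diagonal entries (1,1,1,1,1,1).

Boundary ∂_2: C_2 → C_1 sends each 2-simplex [p,q,r] to [q,r] − [p,r] + [p,q]. For instance
  ∂[0,5,6] = [5,6] − [0,6] + [0,5],
  ∂[0,2,6] = [2,6] − [0,6] + [0,2].
The 18×12 boundary matrix has rank 12 and Smith normal form diag(1,1,1,1,1,1,1,1,1,1,1,2).

Reading off H_k = ker ∂_k / im ∂_{k+1}:

  H_0: rank C_0 − rank ∂_1 = 7 − 6 = 1, and the invariant factors of ∂_1 are all 1, so H_0 ≅ Z.
  H_1: rank ker ∂_1 − rank ∂_2 = (18 − 6) − 12 = 0, and ∂_2 has invariant factor 2 > 1, so H_1 ≅ Z/2.
  H_2: rank ker ∂_2 − rank ∂_3 = (12 − 12) − 0 = 0, and there is no ∂_3, so H_2 ≅ 0.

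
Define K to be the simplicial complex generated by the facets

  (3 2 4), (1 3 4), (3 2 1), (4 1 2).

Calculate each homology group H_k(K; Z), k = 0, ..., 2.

H_0 = Z,  H_1 = 0,  H_2 = Z.

Take the total order 1 < 2 < 3 < 4 on the vertex set. Then K (dimension 2) consists of the simplices:

  0-simplices (4): [1], [2], [3], [4]
  1-simplices (6): [1,2], [1,3], [1,4], [2,3], [2,4], [3,4]
  2-simplices (4): [1,2,3], [1,2,4], [1,3,4], [2,3,4]

giving chain groups C_0 ≅ Z^4, C_1 ≅ Z^6, C_2 ≅ Z^4.

Boundary ∂_1: C_1 → C_0 sends each edge [p,q] (with p < q) to q − p. For instance
  ∂[1,4] = [4] − [1].
As a 4×6 matrix over Z this has rank 3, with invariant factors (1,1,1).

The boundary map ∂_2: C_2 → C_1 sends each 2-simplex [p,q,r] to [q,r] − [p,r] + [p,q]. For instance
  ∂[1,2,4] = [2,4] − [1,4] + [1,2],
  ∂[1,2,3] = [2,3] − [1,3] + [1,2].
The 6×4 boundary matrix has rank 3 and Smith normal form diag(1,1,1).

Computing H_k = (kernel of ∂_k) / (image of ∂_{k+1}):

  H_0: rank C_0 − rank ∂_1 = 4 − 3 = 1, and the invariant factors of ∂_1 are all 1, so H_0 ≅ Z.
  H_1: rank ker ∂_1 − rank ∂_2 = (6 − 3) − 3 = 0, and the invariant factors of ∂_2 are all 1, so H_1 ≅ 0.
  H_2: rank ker ∂_2 − rank ∂_3 = (4 − 3) − 0 = 1, and there is no ∂_3, so H_2 ≅ Z.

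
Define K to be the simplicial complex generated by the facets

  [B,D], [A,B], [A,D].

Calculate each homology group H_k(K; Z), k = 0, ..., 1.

H_0 ≅ Z,  H_1 ≅ Z.

Take the total order A < B < D on the vertex set. Then K (dimension 1) consists of the simplices:

  0-simplices (3): A, B, D
  1-simplices (3): AB, AD, BD

Hence C_0 ≅ Z^3, C_1 ≅ Z^3.

∂_1: C_1 → C_0 sends each edge [p,q] (with p < q) to q − p. For instance
  ∂AB = B − A.
The 3×3 boundary matrix has rank 2 and Smith normal form diag(1,1).

From H_k ≅ ker(∂_k) / im(∂_{k+1}) we obtain:

  H_0: rank C_0 − rank ∂_1 = 3 − 2 = 1, and the invariant factors of ∂_1 are all 1, so H_0 ≅ Z.
  H_1: rank ker ∂_1 − rank ∂_2 = (3 − 2) − 0 = 1, and there is no ∂_2, so H_1 ≅ Z.

As a check, the Euler characteristic is 3 − 3 = 0, which agrees with 1 − 1 = 0.
(K is a triangulation of the circle S^1.)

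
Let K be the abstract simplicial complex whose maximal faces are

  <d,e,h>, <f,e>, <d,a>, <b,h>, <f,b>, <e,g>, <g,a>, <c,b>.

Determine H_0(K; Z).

H_0 = Z.

Take the total order a < b < c < d < e < f < g < h on the vertex set. Then K (dimension 2) consists of the simplices:

  0-simplices (8): a, b, c, d, e, f, g, h
  1-simplices (10): ad, ag, bc, bf, bh, de, dh, ef, eg, eh
  2-simplices (1): deh

so the chain groups are C_0 ≅ Z^8, C_1 ≅ Z^10, C_2 ≅ Z^1.

The boundary map ∂_1: C_1 → C_0 is given by ∂[p,q] = [q] − [p]. For instance
  ∂bc = c − b.
As a 8×10 matrix over Z this has rank 7, with invariant factors (1,1,1,1,1,1,1).

Boundary ∂_2: C_2 → C_1 maps a triangle to the signed sum of its edges. For instance
  ∂deh = eh − dh + de.
The 10×1 boundary matrix has rank 1 and Smith normal form diag(1).

Now H_k = ker ∂_k / im ∂_{k+1}, so:

  H_0: rank C_0 − rank ∂_1 = 8 − 7 = 1, and the invariant factors of ∂_1 are all 1, so H_0 = Z.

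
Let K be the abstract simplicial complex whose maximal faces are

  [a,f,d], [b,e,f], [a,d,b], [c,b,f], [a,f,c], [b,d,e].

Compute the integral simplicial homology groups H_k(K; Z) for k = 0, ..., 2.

H_0 = Z,  H_1 = Z,  H_2 = 0.

K has 6 vertices, 12 edges, 6 triangles.
rank ∂_0 = 0, rank ∂_1 = 5 ⇒ b_0 = 6 − 0 − 5 = 1; all invariant factors of ∂_1 are 1 so no torsion. So H_0 = Z.
rank ∂_1 = 5, rank ∂_2 = 6 ⇒ b_1 = 12 − 5 − 6 = 1; all invariant factors of ∂_2 are 1 so no torsion. So H_1 = Z.
rank ∂_2 = 6, rank ∂_3 = 0 ⇒ b_2 = 6 − 6 − 0 = 0. So H_2 = 0.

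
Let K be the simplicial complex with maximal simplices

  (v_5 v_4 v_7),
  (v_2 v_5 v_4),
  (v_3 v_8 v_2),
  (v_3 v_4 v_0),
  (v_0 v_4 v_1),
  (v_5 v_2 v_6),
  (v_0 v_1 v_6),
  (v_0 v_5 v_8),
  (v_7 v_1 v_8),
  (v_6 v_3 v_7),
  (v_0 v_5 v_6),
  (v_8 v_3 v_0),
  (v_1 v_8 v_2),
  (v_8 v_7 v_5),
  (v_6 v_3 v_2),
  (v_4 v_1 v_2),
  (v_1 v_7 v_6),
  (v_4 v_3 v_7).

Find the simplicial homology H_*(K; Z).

H_0 = Z,  H_1 = Z^2,  H_2 = Z.

We work with the vertex ordering v_0 < v_1 < v_2 < v_3 < v_4 < v_5 < v_6 < v_7 < v_8. The simplices of K, each written with vertices in increasing order, are:

  0-simplices (9): [v_0], [v_1], [v_2], [v_3], [v_4], [v_5], [v_6], [v_7], [v_8]
  1-simplices (27): (27 of them)
  2-simplices (18): (18 of them)

Hence C_0 ≅ Z^9, C_1 ≅ Z^27, C_2 ≅ Z^18.

The boundary map ∂_1: C_1 → C_0 sends each edge [p,q] (with p < q) to q − p.
The 9×27 boundary matrix has rank 8 and Smith normal form diag(1,1,1,1,1,1,1,1).

Boundary ∂_2: C_2 → C_1 acts by ∂[p,q,r] = [q,r] − [p,r] + [p,q]. For instance
  ∂[v_3,v_6,v_7] = [v_6,v_7] − [v_3,v_7] + [v_3,v_6],
  ∂[v_2,v_5,v_6] = [v_5,v_6] − [v_2,v_6] + [v_2,v_5].
The 27×18 boundary matrix has rank 17 and Smith normal form diag(1,1,1,1,1,1,1,1,1,1,1,1,1,1,1,1,1).

Now H_k = ker ∂_k / im ∂_{k+1}, so:

  H_0: rank C_0 − rank ∂_1 = 9 − 8 = 1, and the invariant factors of ∂_1 are all 1, so H_0 ≅ Z.
  H_1: rank ker ∂_1 − rank ∂_2 = (27 − 8) − 17 = 2, and the invariant factors of ∂_2 are all 1, so H_1 ≅ Z^2.
  H_2: rank ker ∂_2 − rank ∂_3 = (18 − 17) − 0 = 1, and there is no ∂_3, so H_2 ≅ Z.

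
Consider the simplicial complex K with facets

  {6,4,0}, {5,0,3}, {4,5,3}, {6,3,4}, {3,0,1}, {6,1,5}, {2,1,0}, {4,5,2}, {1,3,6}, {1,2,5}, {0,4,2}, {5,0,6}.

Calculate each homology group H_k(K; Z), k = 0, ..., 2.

H_0 ≅ Z,  H_1 ≅ Z/2Z,  H_2 = 0.

K has 7 vertices, 18 edges, 12 triangles.
rank ∂_0 = 0, rank ∂_1 = 6 ⇒ b_0 = 7 − 0 − 6 = 1; all invariant factors of ∂_1 are 1 so no torsion. So H_0 ≅ Z.
rank ∂_1 = 6, rank ∂_2 = 12 ⇒ b_1 = 18 − 6 − 12 = 0; ∂_2 has invariant factor(s) [2] giving torsion. So H_1 ≅ Z/2Z.
rank ∂_2 = 12, rank ∂_3 = 0 ⇒ b_2 = 12 − 12 − 0 = 0. So H_2 ≅ 0.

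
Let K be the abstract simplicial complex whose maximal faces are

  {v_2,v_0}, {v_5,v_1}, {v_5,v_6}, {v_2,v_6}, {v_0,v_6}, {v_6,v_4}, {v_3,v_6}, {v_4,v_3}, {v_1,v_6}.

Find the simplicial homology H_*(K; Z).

H_0 = Z,  H_1 = Z^3.

Fix the vertex order v_0 < v_1 < v_2 < v_3 < v_4 < v_5 < v_6 and write every simplex with vertices in increasing order. Then dim K = 1 and the simplices of K are:

  0-simplices (7): [v_0], [v_1], [v_2], [v_3], [v_4], [v_5], [v_6]
  1-simplices (9): [v_0,v_2], [v_0,v_6], [v_1,v_5], [v_1,v_6], [v_2,v_6], [v_3,v_4], [v_3,v_6], [v_4,v_6], [v_5,v_6]

so the chain groups are C_0 ≅ Z^7, C_1 ≅ Z^9.

∂_1: C_1 → C_0 is given by ∂[p,q] = [q] − [p]. For instance
  ∂[v_3,v_4] = [v_4] − [v_3].
This gives a 7×9 integer matrix of rank 6; reducing to Smith normal form yields diagonal entries (1,1,1,1,1,1).

Reading off H_k = ker ∂_k / im ∂_{k+1}:

  H_0: rank C_0 − rank ∂_1 = 7 − 6 = 1, and the invariant factors of ∂_1 are all 1, so H_0 ≅ Z.
  H_1: rank ker ∂_1 − rank ∂_2 = (9 − 6) − 0 = 3, and there is no ∂_2, so H_1 ≅ Z^3.

As a check, the Euler characteristic is 7 − 9 = -2, which agrees with 1 − 3 = -2.
(K is a triangulation of a wedge of 3 circles.)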